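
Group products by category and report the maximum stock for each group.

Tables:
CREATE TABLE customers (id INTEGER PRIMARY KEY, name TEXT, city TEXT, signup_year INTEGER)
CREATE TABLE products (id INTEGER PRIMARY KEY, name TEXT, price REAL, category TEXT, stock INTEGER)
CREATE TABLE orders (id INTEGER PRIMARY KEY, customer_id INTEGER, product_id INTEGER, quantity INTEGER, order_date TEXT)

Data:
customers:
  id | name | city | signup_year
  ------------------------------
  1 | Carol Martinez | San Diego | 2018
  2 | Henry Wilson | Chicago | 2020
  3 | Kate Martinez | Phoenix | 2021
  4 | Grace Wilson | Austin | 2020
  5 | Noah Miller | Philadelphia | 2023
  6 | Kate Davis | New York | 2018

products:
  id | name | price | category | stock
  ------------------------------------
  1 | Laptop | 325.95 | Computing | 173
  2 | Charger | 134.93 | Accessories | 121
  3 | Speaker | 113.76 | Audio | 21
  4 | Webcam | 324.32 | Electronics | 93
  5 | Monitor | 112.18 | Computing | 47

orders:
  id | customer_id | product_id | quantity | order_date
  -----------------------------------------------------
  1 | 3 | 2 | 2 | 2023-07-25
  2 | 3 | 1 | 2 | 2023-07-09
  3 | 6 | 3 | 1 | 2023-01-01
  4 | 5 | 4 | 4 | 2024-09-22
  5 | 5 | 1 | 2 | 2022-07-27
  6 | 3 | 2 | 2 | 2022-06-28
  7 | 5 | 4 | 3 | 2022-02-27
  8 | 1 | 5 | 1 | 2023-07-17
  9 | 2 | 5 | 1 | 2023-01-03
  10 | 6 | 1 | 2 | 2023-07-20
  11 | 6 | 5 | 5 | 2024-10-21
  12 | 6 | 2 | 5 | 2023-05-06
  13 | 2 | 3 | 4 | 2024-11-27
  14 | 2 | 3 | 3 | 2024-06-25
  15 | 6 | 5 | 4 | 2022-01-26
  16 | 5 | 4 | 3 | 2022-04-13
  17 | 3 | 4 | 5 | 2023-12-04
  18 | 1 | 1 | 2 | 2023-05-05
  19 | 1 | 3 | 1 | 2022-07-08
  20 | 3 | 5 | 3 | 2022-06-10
SELECT category, MAX(stock) AS max_stock FROM products GROUP BY category

Execution result:
category | max_stock
Accessories | 121
Audio | 21
Computing | 173
Electronics | 93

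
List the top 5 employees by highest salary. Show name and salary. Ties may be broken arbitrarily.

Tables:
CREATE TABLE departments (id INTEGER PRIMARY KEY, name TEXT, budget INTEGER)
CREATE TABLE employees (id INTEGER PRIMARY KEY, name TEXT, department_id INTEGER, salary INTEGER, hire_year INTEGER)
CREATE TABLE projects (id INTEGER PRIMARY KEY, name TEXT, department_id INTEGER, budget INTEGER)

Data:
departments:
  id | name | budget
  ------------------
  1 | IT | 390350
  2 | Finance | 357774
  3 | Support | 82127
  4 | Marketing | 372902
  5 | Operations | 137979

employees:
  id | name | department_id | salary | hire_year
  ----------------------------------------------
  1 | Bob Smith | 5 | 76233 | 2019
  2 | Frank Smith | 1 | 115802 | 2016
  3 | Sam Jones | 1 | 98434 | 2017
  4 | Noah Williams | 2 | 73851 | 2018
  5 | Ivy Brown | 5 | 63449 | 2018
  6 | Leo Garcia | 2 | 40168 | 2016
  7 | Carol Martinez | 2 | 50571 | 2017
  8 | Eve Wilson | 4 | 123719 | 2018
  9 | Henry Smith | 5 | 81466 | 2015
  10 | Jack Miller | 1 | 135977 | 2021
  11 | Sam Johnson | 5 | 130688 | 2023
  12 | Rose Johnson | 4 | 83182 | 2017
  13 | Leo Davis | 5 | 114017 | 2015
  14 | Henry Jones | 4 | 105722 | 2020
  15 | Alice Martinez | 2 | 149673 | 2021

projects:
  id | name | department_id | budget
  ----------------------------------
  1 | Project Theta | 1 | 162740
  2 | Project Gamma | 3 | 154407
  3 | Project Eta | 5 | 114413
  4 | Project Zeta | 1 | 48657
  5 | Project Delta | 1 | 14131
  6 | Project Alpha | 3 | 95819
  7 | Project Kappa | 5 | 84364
SELECT name, salary FROM employees ORDER BY salary DESC LIMIT 5

Execution result:
name | salary
Alice Martinez | 149673
Jack Miller | 135977
Sam Johnson | 130688
Eve Wilson | 123719
Frank Smith | 115802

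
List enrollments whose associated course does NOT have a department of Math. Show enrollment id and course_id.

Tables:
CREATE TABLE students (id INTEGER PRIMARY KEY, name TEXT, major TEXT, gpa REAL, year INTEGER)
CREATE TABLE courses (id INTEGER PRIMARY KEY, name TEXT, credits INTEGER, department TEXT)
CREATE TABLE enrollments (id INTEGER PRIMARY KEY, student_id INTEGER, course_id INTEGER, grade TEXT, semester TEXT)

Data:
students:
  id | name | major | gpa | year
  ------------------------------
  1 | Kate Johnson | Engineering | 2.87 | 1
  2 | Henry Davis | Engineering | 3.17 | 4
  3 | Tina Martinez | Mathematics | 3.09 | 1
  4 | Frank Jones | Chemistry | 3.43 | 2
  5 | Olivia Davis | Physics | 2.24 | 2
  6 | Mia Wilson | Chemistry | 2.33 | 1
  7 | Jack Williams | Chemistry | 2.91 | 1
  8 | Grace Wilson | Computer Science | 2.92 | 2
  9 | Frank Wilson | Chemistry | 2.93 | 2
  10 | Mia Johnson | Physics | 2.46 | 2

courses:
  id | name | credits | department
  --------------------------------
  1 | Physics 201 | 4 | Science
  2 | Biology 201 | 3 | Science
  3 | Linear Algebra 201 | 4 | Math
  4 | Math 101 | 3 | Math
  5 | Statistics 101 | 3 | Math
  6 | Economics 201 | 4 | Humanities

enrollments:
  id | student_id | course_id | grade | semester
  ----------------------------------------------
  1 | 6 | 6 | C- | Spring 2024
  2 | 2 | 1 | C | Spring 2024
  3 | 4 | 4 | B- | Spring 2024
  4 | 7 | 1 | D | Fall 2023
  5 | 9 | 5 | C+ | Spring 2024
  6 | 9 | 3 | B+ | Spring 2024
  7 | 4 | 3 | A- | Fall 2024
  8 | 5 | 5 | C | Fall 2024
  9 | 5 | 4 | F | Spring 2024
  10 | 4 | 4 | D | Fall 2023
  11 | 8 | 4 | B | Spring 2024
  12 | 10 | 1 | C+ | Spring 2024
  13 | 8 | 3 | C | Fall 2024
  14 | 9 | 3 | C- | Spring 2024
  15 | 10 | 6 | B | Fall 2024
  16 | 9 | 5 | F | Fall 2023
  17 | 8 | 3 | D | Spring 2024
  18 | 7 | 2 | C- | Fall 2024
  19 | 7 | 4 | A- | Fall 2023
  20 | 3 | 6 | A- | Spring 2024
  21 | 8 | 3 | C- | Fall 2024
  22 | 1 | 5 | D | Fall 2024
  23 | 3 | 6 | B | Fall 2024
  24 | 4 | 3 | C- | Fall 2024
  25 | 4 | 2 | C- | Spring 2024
SELECT id, course_id FROM enrollments WHERE course_id NOT IN (SELECT id FROM courses WHERE department = 'Math')

Execution result:
id | course_id
1 | 6
2 | 1
4 | 1
12 | 1
15 | 6
18 | 2
20 | 6
23 | 6
25 | 2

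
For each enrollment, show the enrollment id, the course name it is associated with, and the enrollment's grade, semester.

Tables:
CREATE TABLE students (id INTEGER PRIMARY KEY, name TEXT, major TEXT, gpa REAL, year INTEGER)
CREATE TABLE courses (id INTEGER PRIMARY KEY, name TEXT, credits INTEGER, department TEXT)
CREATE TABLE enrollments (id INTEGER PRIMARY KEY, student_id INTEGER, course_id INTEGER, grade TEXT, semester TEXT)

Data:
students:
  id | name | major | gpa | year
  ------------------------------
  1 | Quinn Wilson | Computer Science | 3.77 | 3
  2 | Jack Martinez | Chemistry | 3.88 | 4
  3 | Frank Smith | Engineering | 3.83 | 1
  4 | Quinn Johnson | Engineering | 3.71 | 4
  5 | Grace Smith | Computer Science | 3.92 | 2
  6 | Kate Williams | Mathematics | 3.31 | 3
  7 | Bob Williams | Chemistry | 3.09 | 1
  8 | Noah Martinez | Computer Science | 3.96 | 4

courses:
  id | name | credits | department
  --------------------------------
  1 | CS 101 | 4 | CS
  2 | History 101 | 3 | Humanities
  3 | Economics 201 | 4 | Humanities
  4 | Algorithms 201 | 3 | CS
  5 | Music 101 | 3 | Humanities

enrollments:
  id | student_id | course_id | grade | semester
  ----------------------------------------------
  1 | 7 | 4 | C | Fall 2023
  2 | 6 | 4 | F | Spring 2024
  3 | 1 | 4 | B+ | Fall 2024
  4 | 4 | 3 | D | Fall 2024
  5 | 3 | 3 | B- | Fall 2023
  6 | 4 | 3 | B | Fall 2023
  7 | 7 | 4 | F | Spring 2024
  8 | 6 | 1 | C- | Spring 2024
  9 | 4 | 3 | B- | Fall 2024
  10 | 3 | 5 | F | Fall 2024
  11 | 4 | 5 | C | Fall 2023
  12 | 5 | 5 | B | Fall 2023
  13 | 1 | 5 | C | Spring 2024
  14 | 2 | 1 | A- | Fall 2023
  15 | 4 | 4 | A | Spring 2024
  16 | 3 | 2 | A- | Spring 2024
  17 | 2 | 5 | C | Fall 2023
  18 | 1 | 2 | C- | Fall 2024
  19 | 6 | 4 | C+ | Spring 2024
SELECT c.id, p.name AS course, c.grade, c.semester FROM enrollments c JOIN courses p ON c.course_id = p.id

Execution result:
id | course | grade | semester
1 | Algorithms 201 | C | Fall 2023
2 | Algorithms 201 | F | Spring 2024
3 | Algorithms 201 | B+ | Fall 2024
4 | Economics 201 | D | Fall 2024
5 | Economics 201 | B- | Fall 2023
6 | Economics 201 | B | Fall 2023
7 | Algorithms 201 | F | Spring 2024
8 | CS 101 | C- | Spring 2024
9 | Economics 201 | B- | Fall 2024
10 | Music 101 | F | Fall 2024
11 | Music 101 | C | Fall 2023
12 | Music 101 | B | Fall 2023
13 | Music 101 | C | Spring 2024
14 | CS 101 | A- | Fall 2023
15 | Algorithms 201 | A | Spring 2024
16 | History 101 | A- | Spring 2024
17 | Music 101 | C | Fall 2023
18 | History 101 | C- | Fall 2024
19 | Algorithms 201 | C+ | Spring 2024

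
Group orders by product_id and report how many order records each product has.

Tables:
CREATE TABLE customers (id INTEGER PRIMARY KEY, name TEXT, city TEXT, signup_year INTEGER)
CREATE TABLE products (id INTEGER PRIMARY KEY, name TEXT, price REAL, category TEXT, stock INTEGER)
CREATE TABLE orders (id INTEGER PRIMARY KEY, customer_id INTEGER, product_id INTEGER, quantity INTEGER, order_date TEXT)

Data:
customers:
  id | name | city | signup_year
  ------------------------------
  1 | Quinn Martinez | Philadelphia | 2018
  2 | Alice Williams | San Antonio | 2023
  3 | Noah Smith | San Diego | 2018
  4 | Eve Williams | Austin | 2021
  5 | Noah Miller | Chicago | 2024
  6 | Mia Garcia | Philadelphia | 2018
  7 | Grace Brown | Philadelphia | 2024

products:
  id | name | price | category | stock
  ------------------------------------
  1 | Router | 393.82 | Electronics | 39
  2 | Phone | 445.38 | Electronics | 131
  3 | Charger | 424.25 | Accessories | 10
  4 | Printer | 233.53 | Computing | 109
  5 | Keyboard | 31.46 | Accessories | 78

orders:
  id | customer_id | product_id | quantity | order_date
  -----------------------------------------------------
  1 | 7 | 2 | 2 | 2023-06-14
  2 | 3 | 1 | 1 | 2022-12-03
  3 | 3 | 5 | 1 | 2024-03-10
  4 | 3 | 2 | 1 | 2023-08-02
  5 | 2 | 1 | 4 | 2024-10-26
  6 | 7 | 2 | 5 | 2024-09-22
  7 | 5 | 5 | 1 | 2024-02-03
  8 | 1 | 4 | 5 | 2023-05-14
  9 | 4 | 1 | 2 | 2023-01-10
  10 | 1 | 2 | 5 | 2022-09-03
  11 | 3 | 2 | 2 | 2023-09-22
SELECT product_id, COUNT(*) AS order_count FROM orders GROUP BY product_id

Execution result:
product_id | order_count
1 | 3
2 | 5
4 | 1
5 | 2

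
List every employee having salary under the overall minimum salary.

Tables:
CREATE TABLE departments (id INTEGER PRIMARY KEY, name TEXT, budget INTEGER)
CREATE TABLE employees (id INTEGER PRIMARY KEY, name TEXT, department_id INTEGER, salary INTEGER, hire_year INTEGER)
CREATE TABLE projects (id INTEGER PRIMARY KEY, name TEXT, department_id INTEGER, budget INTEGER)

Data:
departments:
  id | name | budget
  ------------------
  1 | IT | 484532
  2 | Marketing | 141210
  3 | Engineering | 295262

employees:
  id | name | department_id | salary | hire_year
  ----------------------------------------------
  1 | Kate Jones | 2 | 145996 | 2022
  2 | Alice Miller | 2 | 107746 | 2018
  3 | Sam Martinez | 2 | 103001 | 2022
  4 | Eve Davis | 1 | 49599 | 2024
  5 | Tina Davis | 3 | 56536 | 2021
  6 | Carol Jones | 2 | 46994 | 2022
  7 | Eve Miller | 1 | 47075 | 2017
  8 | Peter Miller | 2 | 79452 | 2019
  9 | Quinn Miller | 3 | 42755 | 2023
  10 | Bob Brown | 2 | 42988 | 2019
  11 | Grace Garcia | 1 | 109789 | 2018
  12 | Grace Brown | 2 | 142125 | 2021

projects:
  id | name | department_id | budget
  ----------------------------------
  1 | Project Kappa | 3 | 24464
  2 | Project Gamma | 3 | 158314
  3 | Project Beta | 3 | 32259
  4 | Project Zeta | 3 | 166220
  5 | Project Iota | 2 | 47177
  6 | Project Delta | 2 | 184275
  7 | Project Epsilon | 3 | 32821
SELECT name, salary FROM employees WHERE salary < (SELECT MIN(salary) FROM employees)

Execution result:
(no rows)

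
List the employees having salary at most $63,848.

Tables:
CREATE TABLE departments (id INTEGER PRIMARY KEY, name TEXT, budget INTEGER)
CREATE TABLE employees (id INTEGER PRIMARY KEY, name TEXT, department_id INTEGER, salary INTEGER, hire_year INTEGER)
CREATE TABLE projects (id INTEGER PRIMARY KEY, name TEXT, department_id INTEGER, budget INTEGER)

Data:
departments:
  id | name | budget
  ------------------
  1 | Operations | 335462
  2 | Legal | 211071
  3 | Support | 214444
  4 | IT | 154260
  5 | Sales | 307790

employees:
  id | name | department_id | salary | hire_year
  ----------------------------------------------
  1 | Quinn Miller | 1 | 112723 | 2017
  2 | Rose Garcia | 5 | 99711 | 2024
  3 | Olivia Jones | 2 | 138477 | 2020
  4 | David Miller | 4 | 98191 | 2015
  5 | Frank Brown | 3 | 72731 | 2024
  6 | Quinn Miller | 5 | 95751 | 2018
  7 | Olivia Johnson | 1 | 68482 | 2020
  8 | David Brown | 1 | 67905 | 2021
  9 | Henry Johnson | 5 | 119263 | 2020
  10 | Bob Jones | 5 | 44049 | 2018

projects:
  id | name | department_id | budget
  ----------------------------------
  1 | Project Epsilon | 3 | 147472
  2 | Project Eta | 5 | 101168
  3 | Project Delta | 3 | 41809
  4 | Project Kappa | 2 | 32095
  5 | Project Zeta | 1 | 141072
SELECT name, salary FROM employees WHERE salary <= 63848

Execution result:
name | salary
Bob Jones | 44049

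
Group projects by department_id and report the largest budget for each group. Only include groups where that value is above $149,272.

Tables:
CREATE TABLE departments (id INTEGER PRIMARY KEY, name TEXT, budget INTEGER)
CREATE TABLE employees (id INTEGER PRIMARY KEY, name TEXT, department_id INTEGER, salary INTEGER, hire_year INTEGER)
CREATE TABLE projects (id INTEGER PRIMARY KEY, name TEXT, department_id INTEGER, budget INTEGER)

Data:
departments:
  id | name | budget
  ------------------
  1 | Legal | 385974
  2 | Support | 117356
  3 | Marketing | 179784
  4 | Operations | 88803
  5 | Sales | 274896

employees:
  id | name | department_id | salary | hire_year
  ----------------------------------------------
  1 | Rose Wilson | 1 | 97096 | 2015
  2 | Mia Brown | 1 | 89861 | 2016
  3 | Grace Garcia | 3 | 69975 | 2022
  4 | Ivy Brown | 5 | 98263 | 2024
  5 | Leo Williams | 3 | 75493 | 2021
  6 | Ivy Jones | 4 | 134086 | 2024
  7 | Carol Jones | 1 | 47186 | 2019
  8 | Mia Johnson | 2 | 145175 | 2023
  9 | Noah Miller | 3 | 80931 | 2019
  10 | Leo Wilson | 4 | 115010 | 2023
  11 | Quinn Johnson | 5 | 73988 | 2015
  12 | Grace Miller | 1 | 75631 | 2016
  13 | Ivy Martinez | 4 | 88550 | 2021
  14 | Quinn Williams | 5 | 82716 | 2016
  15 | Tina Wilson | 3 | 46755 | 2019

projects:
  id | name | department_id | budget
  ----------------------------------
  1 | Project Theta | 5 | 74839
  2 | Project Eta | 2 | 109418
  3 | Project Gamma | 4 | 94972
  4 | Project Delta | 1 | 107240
SELECT department_id, MAX(budget) AS max_budget FROM projects GROUP BY department_id HAVING MAX(budget) > 149272

Execution result:
(no rows)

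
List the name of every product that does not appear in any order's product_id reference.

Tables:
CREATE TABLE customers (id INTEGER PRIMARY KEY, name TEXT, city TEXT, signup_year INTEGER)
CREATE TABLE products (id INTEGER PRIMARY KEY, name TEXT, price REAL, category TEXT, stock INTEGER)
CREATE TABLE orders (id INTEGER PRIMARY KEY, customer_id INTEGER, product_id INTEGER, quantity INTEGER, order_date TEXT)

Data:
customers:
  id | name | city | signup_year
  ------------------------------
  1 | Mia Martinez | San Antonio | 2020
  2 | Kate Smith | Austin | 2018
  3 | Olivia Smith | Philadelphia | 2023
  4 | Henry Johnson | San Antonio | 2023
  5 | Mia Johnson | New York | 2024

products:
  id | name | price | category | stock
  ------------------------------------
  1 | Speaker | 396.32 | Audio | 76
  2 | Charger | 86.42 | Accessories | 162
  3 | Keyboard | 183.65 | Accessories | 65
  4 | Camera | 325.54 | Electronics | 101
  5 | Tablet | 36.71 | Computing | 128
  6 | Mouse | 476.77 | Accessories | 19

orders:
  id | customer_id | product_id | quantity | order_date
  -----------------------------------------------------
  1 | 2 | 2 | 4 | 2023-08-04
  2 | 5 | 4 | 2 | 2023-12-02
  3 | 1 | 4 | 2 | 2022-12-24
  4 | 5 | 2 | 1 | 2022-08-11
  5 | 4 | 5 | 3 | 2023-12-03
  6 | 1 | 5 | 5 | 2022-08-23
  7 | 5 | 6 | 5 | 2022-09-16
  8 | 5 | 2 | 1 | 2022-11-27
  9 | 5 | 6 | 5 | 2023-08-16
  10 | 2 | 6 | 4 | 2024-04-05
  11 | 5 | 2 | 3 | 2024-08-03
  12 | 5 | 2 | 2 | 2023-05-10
SELECT p.name FROM products p LEFT JOIN orders c ON c.product_id = p.id WHERE c.id IS NULL

Execution result:
name
Speaker
Keyboard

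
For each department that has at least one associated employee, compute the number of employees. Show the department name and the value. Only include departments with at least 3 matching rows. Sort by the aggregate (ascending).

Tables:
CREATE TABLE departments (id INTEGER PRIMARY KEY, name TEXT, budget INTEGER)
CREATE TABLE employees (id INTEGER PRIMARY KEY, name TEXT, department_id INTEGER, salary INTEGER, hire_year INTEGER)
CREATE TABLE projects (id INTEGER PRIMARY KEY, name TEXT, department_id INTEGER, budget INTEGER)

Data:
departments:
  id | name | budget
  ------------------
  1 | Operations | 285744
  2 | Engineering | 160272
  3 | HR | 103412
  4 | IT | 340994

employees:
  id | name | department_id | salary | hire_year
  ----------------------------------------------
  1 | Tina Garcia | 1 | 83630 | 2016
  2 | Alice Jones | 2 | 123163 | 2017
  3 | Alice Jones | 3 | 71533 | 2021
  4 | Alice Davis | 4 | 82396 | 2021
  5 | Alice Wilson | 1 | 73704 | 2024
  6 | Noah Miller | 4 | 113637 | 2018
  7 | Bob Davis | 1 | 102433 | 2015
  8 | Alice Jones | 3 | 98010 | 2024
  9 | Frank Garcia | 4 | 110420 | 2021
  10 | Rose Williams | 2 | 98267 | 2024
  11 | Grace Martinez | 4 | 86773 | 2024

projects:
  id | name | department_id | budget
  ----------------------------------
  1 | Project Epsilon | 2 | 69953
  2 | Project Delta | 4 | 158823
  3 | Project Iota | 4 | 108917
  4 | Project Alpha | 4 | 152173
SELECT p.name, COUNT(*) AS n FROM employees c JOIN departments p ON c.department_id = p.id GROUP BY p.id, p.name HAVING COUNT(*) >= 3 ORDER BY n ASC

Execution result:
name | n
Operations | 3
IT | 4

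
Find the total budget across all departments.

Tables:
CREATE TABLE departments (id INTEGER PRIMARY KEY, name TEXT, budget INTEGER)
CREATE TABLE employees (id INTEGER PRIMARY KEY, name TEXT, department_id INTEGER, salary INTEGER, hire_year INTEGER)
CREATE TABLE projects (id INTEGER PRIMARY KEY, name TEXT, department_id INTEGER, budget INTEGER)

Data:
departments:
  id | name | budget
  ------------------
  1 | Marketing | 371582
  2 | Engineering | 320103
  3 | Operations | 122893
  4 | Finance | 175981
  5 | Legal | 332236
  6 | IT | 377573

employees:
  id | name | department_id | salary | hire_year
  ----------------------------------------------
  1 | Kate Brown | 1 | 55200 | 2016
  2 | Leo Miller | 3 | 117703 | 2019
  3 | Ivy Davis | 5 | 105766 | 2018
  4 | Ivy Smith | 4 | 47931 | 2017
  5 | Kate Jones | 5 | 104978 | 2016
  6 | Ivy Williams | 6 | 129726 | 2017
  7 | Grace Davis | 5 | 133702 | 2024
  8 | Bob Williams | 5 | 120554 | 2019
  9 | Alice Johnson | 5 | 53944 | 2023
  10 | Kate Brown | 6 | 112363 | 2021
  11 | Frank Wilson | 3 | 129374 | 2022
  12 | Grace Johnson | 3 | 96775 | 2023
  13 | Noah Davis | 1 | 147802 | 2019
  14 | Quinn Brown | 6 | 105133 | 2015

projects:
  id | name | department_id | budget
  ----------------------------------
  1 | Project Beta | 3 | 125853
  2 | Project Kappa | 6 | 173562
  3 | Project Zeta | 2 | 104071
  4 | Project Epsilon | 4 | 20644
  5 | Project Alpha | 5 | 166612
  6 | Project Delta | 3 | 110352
SELECT SUM(budget) FROM departments

Execution result:
1700368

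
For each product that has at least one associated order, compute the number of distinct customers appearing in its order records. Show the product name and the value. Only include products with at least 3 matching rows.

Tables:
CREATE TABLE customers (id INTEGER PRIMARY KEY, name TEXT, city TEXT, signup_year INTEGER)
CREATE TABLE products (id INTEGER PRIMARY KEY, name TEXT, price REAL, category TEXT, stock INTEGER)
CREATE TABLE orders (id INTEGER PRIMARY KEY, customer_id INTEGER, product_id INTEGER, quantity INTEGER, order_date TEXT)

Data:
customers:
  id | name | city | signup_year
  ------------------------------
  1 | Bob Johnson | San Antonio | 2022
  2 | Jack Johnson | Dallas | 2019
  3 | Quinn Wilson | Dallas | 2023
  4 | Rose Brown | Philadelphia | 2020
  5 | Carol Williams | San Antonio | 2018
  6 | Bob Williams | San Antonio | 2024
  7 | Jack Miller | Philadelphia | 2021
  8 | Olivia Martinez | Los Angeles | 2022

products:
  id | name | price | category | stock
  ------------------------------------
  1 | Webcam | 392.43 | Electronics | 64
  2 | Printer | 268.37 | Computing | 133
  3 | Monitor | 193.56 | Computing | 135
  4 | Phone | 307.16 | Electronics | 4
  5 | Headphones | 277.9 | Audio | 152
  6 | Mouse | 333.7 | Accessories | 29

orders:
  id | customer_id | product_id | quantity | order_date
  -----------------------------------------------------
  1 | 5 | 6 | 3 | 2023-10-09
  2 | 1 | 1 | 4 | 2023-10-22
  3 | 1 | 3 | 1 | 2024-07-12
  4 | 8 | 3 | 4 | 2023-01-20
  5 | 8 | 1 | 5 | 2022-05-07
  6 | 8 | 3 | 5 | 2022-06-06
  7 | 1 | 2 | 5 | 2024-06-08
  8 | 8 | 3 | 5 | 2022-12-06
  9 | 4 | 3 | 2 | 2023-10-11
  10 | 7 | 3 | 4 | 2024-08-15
SELECT p.name, COUNT(DISTINCT c.customer_id) AS distinct_customer_count FROM orders c JOIN products p ON c.product_id = p.id GROUP BY p.id, p.name HAVING COUNT(*) >= 3

Execution result:
name | distinct_customer_count
Monitor | 4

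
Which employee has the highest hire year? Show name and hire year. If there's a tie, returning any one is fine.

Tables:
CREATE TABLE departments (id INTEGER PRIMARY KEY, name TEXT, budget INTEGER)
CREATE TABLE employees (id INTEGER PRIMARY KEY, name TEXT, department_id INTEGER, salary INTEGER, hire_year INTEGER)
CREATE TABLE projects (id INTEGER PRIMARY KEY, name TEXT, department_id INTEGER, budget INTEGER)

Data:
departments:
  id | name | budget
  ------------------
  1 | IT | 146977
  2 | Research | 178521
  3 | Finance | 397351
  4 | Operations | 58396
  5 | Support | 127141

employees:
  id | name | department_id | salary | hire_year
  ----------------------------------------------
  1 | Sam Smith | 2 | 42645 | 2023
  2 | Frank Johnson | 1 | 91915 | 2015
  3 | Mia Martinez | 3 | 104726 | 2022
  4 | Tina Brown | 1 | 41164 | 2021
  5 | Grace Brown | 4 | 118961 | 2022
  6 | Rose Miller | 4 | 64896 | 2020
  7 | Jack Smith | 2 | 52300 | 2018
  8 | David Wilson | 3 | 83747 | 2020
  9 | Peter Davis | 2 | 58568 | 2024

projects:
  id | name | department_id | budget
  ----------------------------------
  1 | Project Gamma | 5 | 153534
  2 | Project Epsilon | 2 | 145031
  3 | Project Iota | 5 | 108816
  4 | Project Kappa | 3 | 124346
SELECT name, hire_year FROM employees ORDER BY hire_year DESC LIMIT 1

Execution result:
name | hire_year
Peter Davis | 2024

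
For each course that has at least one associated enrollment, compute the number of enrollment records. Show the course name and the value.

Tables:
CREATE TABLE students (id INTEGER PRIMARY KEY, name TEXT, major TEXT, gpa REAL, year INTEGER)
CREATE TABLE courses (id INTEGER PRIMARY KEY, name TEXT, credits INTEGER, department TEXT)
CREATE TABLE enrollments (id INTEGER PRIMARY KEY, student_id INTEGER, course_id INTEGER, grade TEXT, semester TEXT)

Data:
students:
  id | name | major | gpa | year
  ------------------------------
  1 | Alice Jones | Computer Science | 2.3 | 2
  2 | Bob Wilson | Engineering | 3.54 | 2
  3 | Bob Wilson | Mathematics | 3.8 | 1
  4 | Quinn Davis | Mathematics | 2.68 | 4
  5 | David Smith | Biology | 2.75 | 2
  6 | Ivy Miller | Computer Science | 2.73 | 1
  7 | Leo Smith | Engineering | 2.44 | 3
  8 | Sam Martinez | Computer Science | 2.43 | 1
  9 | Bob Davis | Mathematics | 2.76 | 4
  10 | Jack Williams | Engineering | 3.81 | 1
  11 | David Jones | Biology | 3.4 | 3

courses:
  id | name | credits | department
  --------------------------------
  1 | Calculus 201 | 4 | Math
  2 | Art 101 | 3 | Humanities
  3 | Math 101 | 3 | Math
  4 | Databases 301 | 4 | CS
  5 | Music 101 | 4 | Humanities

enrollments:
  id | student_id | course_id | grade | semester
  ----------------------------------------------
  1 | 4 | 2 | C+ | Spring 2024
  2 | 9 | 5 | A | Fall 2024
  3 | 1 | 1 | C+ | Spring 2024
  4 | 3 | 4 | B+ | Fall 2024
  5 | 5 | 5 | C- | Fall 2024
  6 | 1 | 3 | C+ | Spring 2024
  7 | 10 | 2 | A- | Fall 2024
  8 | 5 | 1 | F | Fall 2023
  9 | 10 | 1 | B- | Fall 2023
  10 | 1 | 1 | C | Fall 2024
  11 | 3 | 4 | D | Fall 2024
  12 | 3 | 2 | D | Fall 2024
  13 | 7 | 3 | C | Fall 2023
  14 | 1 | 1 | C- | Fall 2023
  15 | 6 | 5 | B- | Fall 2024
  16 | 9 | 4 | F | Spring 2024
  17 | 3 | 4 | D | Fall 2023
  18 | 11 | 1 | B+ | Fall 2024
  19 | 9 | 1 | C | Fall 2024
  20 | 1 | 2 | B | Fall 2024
SELECT p.name, COUNT(*) AS n FROM enrollments c JOIN courses p ON c.course_id = p.id GROUP BY p.id, p.name

Execution result:
name | n
Calculus 201 | 7
Art 101 | 4
Math 101 | 2
Databases 301 | 4
Music 101 | 3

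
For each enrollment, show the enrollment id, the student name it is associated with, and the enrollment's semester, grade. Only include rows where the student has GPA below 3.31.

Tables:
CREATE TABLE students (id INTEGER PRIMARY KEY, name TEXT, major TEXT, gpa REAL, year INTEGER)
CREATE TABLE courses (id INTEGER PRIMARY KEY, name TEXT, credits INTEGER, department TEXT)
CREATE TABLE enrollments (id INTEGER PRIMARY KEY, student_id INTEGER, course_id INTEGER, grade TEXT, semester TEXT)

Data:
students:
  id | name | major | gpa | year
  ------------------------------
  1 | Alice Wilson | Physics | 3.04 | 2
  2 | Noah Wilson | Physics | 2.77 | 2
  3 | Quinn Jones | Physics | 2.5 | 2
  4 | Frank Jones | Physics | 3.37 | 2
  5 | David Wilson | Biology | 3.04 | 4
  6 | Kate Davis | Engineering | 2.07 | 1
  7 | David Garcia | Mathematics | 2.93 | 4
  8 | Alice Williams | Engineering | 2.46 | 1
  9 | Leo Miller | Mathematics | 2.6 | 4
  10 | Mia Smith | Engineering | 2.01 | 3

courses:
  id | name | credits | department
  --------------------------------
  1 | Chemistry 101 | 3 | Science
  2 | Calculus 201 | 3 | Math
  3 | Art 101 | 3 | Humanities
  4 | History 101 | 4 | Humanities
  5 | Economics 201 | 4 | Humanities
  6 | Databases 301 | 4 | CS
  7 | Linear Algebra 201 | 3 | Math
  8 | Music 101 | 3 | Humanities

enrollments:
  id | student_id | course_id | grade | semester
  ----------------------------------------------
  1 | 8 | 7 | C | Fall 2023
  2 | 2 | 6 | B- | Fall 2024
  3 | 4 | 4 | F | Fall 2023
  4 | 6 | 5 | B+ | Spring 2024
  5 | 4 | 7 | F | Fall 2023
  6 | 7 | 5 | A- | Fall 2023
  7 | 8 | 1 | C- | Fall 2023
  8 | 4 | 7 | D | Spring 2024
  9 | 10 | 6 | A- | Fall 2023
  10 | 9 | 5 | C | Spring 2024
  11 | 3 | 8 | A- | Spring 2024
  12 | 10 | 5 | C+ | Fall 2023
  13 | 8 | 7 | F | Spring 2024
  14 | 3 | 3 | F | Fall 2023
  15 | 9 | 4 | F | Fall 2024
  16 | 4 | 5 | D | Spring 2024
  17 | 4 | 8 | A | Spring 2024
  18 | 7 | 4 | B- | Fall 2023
SELECT c.id, p.name AS student, c.semester, c.grade FROM enrollments c JOIN students p ON c.student_id = p.id WHERE p.gpa < 3.31

Execution result:
id | student | semester | grade
1 | Alice Williams | Fall 2023 | C
2 | Noah Wilson | Fall 2024 | B-
4 | Kate Davis | Spring 2024 | B+
6 | David Garcia | Fall 2023 | A-
7 | Alice Williams | Fall 2023 | C-
9 | Mia Smith | Fall 2023 | A-
10 | Leo Miller | Spring 2024 | C
11 | Quinn Jones | Spring 2024 | A-
12 | Mia Smith | Fall 2023 | C+
13 | Alice Williams | Spring 2024 | F
14 | Quinn Jones | Fall 2023 | F
15 | Leo Miller | Fall 2024 | F
18 | David Garcia | Fall 2023 | B-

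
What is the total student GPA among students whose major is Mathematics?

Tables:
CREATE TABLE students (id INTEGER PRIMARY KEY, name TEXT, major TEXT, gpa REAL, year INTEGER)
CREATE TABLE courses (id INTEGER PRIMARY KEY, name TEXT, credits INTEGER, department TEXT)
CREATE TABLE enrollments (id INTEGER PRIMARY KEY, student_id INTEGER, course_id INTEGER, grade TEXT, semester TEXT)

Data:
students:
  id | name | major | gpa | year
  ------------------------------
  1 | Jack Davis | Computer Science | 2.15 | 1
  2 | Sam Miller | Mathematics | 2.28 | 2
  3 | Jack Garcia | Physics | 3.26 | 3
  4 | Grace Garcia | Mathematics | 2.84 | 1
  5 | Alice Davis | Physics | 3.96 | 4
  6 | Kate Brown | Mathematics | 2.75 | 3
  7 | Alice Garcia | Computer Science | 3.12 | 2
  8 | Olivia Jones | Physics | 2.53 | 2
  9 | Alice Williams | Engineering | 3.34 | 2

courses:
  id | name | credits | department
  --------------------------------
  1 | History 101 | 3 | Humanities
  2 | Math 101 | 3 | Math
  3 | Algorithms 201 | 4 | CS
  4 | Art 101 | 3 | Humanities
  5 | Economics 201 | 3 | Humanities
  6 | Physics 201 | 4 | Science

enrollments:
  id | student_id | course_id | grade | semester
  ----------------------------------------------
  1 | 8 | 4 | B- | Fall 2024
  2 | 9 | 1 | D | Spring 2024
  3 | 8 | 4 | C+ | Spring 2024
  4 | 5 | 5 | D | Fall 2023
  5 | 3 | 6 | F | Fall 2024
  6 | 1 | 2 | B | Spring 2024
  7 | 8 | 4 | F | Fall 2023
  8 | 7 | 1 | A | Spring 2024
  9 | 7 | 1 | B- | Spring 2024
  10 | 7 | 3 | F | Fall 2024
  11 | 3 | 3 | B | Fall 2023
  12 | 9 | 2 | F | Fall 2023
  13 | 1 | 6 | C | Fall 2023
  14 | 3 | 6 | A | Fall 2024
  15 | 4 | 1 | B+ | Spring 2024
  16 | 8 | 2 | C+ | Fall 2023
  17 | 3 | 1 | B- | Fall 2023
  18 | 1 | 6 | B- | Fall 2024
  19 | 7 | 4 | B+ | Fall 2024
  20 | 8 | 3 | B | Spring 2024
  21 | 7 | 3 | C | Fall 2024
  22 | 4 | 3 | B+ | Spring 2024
SELECT SUM(gpa) FROM students WHERE major = 'Mathematics'

Execution result:
7.87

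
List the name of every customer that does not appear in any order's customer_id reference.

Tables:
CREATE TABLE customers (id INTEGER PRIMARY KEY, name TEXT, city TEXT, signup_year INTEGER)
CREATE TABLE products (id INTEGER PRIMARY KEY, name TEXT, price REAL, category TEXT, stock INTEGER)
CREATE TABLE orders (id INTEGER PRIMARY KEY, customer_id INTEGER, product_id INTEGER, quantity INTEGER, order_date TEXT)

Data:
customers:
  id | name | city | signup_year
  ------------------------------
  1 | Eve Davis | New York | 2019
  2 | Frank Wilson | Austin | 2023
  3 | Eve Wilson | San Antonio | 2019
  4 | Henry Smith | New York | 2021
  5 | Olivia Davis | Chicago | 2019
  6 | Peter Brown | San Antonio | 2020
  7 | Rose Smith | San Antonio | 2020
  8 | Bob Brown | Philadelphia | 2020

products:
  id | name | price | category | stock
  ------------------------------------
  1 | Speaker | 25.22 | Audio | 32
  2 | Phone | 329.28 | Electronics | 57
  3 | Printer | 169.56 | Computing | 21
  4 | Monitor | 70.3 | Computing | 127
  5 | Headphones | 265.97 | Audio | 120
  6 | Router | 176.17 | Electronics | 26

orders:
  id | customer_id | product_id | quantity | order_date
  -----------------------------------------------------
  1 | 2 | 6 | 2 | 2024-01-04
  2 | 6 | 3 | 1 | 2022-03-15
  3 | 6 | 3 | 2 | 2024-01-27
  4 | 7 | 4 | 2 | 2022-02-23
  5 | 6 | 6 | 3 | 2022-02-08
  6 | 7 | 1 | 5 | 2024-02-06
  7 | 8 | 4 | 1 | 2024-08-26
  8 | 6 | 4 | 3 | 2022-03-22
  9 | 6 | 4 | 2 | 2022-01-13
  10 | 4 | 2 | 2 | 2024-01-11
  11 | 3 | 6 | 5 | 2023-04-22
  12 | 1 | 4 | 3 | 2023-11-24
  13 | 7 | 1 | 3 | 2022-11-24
SELECT p.name FROM customers p LEFT JOIN orders c ON c.customer_id = p.id WHERE c.id IS NULL

Execution result:
Olivia Davis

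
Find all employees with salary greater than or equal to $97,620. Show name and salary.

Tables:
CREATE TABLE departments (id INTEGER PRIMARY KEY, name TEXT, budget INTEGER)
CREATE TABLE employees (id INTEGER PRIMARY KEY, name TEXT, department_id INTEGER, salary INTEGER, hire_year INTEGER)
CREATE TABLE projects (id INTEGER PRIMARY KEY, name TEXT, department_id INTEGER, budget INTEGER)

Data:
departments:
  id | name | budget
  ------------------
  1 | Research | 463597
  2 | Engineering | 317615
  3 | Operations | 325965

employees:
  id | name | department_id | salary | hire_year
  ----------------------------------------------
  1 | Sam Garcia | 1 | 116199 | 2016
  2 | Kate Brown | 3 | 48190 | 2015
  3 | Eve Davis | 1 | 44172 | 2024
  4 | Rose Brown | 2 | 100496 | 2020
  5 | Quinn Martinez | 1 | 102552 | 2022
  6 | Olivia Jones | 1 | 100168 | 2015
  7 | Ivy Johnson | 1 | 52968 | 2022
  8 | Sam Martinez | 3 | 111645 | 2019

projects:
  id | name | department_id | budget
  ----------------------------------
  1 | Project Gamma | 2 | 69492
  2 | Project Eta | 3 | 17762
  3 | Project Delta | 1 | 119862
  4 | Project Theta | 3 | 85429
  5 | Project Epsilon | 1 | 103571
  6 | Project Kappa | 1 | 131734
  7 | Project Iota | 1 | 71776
SELECT name, salary FROM employees WHERE salary >= 97620

Execution result:
name | salary
Sam Garcia | 116199
Rose Brown | 100496
Quinn Martinez | 102552
Olivia Jones | 100168
Sam Martinez | 111645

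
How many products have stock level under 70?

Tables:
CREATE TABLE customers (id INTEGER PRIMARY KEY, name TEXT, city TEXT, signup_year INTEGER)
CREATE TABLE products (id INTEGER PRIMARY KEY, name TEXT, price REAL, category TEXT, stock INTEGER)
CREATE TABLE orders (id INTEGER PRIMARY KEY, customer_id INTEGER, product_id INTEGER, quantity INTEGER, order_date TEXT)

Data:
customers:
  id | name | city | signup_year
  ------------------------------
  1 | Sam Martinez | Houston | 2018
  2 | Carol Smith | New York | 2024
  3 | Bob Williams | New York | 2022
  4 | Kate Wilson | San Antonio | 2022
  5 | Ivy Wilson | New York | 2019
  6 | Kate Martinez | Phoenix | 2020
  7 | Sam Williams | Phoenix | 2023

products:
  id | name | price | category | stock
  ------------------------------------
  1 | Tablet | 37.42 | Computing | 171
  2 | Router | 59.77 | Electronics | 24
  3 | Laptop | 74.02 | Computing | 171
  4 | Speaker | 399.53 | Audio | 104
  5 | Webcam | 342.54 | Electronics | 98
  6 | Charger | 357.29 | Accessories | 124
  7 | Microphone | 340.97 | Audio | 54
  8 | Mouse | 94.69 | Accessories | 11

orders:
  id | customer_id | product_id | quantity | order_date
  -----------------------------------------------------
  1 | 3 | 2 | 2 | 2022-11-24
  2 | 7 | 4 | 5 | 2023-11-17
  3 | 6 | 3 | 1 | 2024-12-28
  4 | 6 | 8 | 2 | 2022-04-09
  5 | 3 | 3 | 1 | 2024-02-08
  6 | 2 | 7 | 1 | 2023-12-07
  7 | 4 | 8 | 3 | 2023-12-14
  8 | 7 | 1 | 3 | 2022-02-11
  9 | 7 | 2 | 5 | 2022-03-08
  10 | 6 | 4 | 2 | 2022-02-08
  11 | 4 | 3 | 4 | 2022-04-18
SELECT COUNT(*) FROM products WHERE stock < 70

Execution result:
3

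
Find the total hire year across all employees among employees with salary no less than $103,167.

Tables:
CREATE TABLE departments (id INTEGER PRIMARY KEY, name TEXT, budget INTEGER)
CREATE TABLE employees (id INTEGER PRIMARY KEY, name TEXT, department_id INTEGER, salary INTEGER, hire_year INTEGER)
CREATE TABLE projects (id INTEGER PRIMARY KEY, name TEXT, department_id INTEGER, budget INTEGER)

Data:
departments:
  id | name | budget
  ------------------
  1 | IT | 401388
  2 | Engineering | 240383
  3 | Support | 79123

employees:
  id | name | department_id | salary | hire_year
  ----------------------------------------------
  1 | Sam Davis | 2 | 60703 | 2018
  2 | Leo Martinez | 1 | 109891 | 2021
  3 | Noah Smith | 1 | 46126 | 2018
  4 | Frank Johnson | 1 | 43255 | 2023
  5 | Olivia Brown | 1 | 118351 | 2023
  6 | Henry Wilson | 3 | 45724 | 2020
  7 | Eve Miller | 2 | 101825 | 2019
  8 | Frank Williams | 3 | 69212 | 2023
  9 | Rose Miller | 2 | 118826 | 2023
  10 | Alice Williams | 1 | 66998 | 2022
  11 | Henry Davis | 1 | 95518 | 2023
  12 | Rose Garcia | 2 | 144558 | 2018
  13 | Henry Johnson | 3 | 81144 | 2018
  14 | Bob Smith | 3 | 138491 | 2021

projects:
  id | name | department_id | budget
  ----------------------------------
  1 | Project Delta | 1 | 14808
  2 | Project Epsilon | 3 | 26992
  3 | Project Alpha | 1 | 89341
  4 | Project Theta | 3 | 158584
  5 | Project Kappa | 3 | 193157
SELECT SUM(hire_year) FROM employees WHERE salary >= 103167

Execution result:
10106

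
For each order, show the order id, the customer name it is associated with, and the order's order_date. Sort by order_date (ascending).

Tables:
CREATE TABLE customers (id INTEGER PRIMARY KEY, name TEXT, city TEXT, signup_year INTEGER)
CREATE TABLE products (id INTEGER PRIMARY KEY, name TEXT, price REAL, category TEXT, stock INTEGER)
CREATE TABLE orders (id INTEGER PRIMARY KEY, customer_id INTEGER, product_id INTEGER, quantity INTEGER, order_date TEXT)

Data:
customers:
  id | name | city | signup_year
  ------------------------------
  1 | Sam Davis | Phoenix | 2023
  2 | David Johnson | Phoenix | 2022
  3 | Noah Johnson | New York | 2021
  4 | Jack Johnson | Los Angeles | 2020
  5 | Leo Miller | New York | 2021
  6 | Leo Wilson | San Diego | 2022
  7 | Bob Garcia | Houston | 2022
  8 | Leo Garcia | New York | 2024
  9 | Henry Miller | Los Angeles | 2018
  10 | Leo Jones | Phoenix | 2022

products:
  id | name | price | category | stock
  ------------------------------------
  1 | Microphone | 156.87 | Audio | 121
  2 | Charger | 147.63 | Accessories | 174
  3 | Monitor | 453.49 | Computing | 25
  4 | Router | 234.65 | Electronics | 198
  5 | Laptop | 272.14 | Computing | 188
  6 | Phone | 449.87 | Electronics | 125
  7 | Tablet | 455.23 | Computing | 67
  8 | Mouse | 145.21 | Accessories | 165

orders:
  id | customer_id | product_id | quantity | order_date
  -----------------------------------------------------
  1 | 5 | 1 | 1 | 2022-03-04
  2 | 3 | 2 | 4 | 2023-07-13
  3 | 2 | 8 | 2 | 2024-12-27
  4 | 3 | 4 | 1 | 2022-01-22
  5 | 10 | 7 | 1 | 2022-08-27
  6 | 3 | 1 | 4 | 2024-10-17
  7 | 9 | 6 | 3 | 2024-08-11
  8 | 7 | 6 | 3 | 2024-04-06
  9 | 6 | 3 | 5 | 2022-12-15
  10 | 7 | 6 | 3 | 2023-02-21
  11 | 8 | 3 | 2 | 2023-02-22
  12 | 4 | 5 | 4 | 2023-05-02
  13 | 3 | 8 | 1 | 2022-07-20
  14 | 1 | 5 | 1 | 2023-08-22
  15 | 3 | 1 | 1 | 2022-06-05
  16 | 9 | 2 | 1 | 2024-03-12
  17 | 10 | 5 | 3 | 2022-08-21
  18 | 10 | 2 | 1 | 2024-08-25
SELECT c.id, p.name AS customer, c.order_date FROM orders c JOIN customers p ON c.customer_id = p.id ORDER BY c.order_date ASC

Execution result:
id | customer | order_date
4 | Noah Johnson | 2022-01-22
1 | Leo Miller | 2022-03-04
15 | Noah Johnson | 2022-06-05
13 | Noah Johnson | 2022-07-20
17 | Leo Jones | 2022-08-21
5 | Leo Jones | 2022-08-27
9 | Leo Wilson | 2022-12-15
10 | Bob Garcia | 2023-02-21
11 | Leo Garcia | 2023-02-22
12 | Jack Johnson | 2023-05-02
2 | Noah Johnson | 2023-07-13
14 | Sam Davis | 2023-08-22
16 | Henry Miller | 2024-03-12
8 | Bob Garcia | 2024-04-06
7 | Henry Miller | 2024-08-11
18 | Leo Jones | 2024-08-25
6 | Noah Johnson | 2024-10-17
3 | David Johnson | 2024-12-27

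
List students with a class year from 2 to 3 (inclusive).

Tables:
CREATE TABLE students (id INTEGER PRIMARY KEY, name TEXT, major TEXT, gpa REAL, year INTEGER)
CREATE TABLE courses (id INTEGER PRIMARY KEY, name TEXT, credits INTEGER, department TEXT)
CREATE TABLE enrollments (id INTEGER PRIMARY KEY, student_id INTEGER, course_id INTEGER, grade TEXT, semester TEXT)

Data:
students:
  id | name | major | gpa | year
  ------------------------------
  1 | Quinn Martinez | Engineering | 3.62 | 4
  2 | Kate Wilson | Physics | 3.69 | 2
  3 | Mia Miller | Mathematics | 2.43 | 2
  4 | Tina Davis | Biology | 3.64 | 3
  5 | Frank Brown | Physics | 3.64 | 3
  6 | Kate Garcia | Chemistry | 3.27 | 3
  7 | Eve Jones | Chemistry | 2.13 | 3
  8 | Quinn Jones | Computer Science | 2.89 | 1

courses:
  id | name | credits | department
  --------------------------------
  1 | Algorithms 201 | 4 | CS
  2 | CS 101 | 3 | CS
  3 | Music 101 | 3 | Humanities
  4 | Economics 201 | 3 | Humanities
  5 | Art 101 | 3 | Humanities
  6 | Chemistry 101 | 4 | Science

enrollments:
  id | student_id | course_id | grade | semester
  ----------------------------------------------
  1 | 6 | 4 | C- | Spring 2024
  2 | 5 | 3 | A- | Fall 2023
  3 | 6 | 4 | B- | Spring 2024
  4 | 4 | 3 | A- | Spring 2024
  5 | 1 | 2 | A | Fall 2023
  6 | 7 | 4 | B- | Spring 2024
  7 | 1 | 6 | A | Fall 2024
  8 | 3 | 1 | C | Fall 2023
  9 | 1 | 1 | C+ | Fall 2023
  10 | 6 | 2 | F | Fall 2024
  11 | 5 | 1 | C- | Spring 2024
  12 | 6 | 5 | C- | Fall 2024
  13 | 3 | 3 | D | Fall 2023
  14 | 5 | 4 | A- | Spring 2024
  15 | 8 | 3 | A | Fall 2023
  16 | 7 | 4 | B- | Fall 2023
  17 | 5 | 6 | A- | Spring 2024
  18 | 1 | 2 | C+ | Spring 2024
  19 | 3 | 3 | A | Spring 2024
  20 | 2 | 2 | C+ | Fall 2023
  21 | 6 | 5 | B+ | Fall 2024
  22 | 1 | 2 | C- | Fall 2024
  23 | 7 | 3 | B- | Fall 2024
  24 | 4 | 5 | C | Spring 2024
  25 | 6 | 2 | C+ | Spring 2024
SELECT name, year FROM students WHERE year BETWEEN 2 AND 3

Execution result:
name | year
Kate Wilson | 2
Mia Miller | 2
Tina Davis | 3
Frank Brown | 3
Kate Garcia | 3
Eve Jones | 3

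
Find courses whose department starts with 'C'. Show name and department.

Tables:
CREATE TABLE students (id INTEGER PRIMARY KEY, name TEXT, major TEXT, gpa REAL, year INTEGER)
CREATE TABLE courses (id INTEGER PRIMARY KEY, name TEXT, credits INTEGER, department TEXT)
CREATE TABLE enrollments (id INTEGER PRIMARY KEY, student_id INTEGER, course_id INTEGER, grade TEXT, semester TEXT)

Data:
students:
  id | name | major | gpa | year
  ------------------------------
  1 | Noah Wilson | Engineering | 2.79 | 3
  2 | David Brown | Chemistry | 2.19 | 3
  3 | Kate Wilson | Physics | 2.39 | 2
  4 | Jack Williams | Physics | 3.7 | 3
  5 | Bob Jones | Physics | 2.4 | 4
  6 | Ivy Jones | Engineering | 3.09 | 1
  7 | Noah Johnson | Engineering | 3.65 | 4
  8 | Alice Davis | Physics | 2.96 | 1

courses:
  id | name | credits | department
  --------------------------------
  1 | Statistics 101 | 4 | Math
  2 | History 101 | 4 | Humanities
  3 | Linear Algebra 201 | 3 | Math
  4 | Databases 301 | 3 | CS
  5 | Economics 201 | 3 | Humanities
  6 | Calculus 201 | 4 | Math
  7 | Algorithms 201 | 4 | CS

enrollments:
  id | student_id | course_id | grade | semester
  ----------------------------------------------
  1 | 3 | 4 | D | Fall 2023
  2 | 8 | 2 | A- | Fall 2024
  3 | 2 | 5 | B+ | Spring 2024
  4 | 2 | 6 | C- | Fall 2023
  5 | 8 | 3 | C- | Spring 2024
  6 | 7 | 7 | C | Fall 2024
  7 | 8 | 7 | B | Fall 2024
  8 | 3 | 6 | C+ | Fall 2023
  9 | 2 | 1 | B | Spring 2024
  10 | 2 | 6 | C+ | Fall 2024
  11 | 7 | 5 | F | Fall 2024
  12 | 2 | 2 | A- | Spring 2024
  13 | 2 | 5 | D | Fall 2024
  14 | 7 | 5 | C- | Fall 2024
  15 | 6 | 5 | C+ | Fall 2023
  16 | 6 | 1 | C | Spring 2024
SELECT name, department FROM courses WHERE department LIKE 'C%'

Execution result:
name | department
Databases 301 | CS
Algorithms 201 | CS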